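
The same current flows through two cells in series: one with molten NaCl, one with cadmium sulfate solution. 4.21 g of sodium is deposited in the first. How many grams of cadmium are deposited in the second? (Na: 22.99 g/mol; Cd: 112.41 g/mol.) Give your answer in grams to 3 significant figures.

10.3 g

n(Na) = 4.21 / 22.99 = 0.1831 mol
Na⁺ + e⁻ → Na, so n(e⁻) = 0.1831 mol
The cells are in series, so the same charge (and hence the same n(e⁻) = 0.1831 mol) passes through both.
Cd²⁺ + 2e⁻ → Cd, so n(Cd) = 0.1831 / 2 = 0.09155 mol
m(Cd) = 0.09155 × 112.41 = 10.3 g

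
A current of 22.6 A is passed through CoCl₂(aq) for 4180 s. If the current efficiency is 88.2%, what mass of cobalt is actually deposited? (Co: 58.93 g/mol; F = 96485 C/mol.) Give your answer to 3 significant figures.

Q = 22.6 × 4180 = 94470 C
n(e⁻) = 94470 / 96485 = 0.9791 mol
Co²⁺ + 2e⁻ → Co, so theoretical m(Co) = 0.4896 × 58.93 = 28.85 g
Actual mass = 88.2% × 28.85 = 25.4 g

25.4 g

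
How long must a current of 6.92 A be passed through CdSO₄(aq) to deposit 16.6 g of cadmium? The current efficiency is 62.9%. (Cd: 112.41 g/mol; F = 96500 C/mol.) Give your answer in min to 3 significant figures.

n(Cd) = 16.6 / 112.41 = 0.1477 mol
Cd²⁺ + 2e⁻ → Cd, so n(e⁻) = 2 × 0.1477 = 0.2954 mol
Q = 0.2954 × 96500 / 0.629 = 45320 C
t = Q / I = 45320 / 6.92 = 6549 s = 109 min

109 min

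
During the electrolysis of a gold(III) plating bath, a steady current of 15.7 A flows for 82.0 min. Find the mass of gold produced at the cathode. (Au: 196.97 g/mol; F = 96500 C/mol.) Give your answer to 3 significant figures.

Q = It = 15.7 × 4920 = 77240 C
n(e⁻) = 77240 / 96500 = 0.8004 mol
Au³⁺ + 3e⁻ → Au, so n(Au) = 0.8004 / 3 = 0.2668 mol
m = 0.2668 × 196.97 = 52.6 g

52.6 g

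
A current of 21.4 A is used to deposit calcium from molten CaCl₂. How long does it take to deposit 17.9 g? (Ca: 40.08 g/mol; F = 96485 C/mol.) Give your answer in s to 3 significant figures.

n(Ca) = 17.9 / 40.08 = 0.4466 mol
Ca²⁺ + 2e⁻ → Ca, so n(e⁻) = 2 × 0.4466 = 0.8932 mol
Q = 0.8932 × 96485 = 86180 C
t = Q / I = 86180 / 21.4 = 4027 s

4030 s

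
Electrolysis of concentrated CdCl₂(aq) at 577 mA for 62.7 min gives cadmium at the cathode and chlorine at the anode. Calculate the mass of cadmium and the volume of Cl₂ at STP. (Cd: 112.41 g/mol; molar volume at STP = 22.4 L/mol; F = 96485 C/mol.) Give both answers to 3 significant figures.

Q = 0.577 × 3762 = 2171 C; n(e⁻) = 2171 / 96485 = 0.02250 mol
Cathode: Cd²⁺ + 2e⁻ → Cd → n(Cd) = 0.02250/2 = 0.01125 mol → 1.26 g
Anode: 2Cl⁻ → Cl₂ + 2e⁻ → n(Cl₂) = 0.02250/2 = 0.01125 mol → 0.252 L

1.26 g Cd; 0.252 L Cl₂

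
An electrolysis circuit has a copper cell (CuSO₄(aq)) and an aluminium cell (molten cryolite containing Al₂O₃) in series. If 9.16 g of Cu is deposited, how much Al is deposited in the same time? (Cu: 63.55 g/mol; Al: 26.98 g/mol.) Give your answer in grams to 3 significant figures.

n(Cu) = 9.16 / 63.55 = 0.1441 mol
Cu²⁺ + 2e⁻ → Cu, so n(e⁻) = 2 × 0.1441 = 0.2882 mol
Since the cells are in series, n(e⁻) in the Al cell is also 0.2882 mol.
Al³⁺ + 3e⁻ → Al, so n(Al) = 0.2882 / 3 = 0.09607 mol
m(Al) = 0.09607 × 26.98 = 2.59 g

2.59 g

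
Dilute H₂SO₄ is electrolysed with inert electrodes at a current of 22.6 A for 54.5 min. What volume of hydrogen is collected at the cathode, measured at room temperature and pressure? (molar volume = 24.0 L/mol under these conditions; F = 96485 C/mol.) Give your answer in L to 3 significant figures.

9.19 L

Q = It = 22.6 × 3270 = 73900 C
n(e⁻) = 73900 / 96485 = 0.7659 mol
2H⁺ + 2e⁻ → H₂, so n(H₂) = 0.7659 / 2 = 0.3830 mol
V = 0.3830 × 24.0 = 9.192 L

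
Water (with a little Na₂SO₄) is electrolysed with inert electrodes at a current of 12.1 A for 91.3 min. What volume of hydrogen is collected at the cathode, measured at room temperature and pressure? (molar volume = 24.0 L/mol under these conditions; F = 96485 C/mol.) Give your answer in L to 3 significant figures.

Q = It = 12.1 × 5478 = 66280 C
n(e⁻) = 66280 / 96485 = 0.6869 mol
2H⁺ + 2e⁻ → H₂, so n(H₂) = 0.6869 / 2 = 0.3435 mol
V = 0.3435 × 24.0 = 8.244 L

8.24 L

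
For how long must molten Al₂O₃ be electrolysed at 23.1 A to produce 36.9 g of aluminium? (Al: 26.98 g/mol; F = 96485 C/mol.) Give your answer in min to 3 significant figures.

n(Al) = 36.9 / 26.98 = 1.368 mol
Al³⁺ + 3e⁻ → Al, so n(e⁻) = 3 × 1.368 = 4.104 mol
Q = 4.104 × 96485 = 3.960×10^5 C
t = Q / I = 3.960×10^5 / 23.1 = 17140 s = 286 min

286 min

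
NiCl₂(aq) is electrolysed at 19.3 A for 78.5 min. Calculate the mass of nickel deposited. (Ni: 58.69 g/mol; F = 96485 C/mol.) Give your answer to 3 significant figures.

27.6 g

Charge passed = 19.3 × 4710 = 90900 C
n(e⁻) = 90900 / 96485 = 0.9421 mol
Ni²⁺ + 2e⁻ → Ni, so n(Ni) = 0.9421 / 2 = 0.4711 mol
m = 0.4711 × 58.69 = 27.6 g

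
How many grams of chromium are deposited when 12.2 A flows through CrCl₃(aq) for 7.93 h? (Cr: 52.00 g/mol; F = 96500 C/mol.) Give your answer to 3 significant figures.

Q = 12.2 A × 28548 s = 3.483×10^5 C
n(e⁻) = 3.483×10^5 / 96500 = 3.609 mol
Cr³⁺ + 3e⁻ → Cr, so n(Cr) = 3.609 / 3 = 1.203 mol
m = 1.203 × 52.00 = 62.6 g

62.6 g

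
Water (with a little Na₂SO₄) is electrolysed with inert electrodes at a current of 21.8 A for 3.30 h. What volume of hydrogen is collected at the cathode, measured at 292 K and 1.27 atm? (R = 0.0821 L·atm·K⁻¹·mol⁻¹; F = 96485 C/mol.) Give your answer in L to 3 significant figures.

25.3 L

Q = 21.8 A × 11880 s = 2.590×10^5 C
n(e⁻) = 2.590×10^5 / 96485 = 2.684 mol
2H⁺ + 2e⁻ → H₂, so n(H₂) = 2.684 / 2 = 1.342 mol
V = nRT/P = 1.342 × 0.0821 × 292 / 1.27 = 25.33 L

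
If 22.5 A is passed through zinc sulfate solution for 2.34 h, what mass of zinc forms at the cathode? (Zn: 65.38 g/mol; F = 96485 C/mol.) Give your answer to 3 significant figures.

64.2 g

Q = It = 22.5 × 8424 = 1.895×10^5 C
Moles of electrons = 1.895×10^5 / 96485 = 1.964 mol
Zn²⁺ + 2e⁻ → Zn, so n(Zn) = 1.964 / 2 = 0.9820 mol
m = 0.9820 × 65.38 = 64.2 g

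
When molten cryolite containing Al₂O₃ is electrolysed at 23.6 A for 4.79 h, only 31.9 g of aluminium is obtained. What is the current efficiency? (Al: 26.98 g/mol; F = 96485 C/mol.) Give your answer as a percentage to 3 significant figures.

Q = 23.6 × 17244 = 4.070×10^5 C
n(e⁻) = 4.070×10^5 / 96485 = 4.218 mol
Al³⁺ + 3e⁻ → Al, so theoretical n(Al) = 1.406 mol → 37.93 g
Efficiency = 31.9 / 37.93 = 0.8410 = 84.1%

84.1%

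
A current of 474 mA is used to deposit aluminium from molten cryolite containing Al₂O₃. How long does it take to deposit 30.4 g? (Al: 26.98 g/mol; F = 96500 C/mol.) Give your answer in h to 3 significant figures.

191 h

n(Al) = 30.4 / 26.98 = 1.127 mol
Al³⁺ + 3e⁻ → Al, so n(e⁻) = 3 × 1.127 = 3.381 mol
Q = 3.381 × 96500 = 3.263×10^5 C
t = Q / I = 3.263×10^5 / 0.474 = 6.884×10^5 s = 191 h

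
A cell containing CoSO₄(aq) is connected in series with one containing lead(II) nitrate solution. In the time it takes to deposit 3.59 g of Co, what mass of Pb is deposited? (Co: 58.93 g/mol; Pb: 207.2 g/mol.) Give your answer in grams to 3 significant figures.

12.6 g

n(Co) = 3.59 / 58.93 = 0.06092 mol
Co²⁺ + 2e⁻ → Co, so n(e⁻) = 2 × 0.06092 = 0.1218 mol
Since the cells are in series, n(e⁻) in the Pb cell is also 0.1218 mol.
Pb²⁺ + 2e⁻ → Pb, so n(Pb) = 0.1218 / 2 = 0.06090 mol
m(Pb) = 0.06090 × 207.2 = 12.6 g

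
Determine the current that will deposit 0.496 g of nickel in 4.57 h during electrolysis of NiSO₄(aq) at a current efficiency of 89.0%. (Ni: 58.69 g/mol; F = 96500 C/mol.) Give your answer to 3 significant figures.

n(Ni) = 0.496 / 58.69 = 0.008451 mol
Ni²⁺ + 2e⁻ → Ni, so n(e⁻) = 2 × 0.008451 = 0.01690 mol
Q = 0.01690 × 96500 / 0.890 = 1832 C
I = Q / t = 1832 / 16452 s = 0.111 A

0.111 A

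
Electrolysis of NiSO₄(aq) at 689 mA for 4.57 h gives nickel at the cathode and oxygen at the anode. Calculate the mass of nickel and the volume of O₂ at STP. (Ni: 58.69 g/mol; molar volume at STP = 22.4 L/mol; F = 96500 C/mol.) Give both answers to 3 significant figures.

Q = 0.689 × 16452 = 11340 C; n(e⁻) = 11340 / 96500 = 0.1175 mol
Cathode: Ni²⁺ + 2e⁻ → Ni → n(Ni) = 0.1175/2 = 0.05875 mol → 3.45 g
Anode: 2H₂O → O₂ + 4H⁺ + 4e⁻ → n(O₂) = 0.1175/4 = 0.02938 mol → 0.658 L

3.45 g Ni; 0.658 L O₂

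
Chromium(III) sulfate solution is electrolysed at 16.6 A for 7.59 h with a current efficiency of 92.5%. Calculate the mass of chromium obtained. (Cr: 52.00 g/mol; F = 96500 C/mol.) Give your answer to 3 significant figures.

75.4 g

Q = 16.6 × 27324 = 4.536×10^5 C
n(e⁻) = 4.536×10^5 / 96500 = 4.701 mol
Cr³⁺ + 3e⁻ → Cr, so theoretical m(Cr) = 1.567 × 52.00 = 81.48 g
Actual mass = 92.5% × 81.48 = 75.4 g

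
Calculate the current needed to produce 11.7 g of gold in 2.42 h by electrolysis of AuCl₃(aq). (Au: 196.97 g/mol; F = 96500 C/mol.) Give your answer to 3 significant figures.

n(Au) = 11.7 / 196.97 = 0.05940 mol
Au³⁺ + 3e⁻ → Au, so n(e⁻) = 3 × 0.05940 = 0.1782 mol
Q = 0.1782 × 96500 = 17200 C
I = Q / t = 17200 / 8712 s = 1.97 A

1.97 A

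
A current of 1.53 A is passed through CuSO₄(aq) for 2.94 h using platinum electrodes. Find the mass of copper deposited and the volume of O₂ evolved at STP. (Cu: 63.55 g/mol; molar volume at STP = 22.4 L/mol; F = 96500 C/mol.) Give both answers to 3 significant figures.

Q = 1.53 × 10584 = 16190 C; n(e⁻) = 16190 / 96500 = 0.1678 mol
Cathode: Cu²⁺ + 2e⁻ → Cu → n(Cu) = 0.1678/2 = 0.08390 mol → 5.33 g
Anode: 2H₂O → O₂ + 4H⁺ + 4e⁻ → n(O₂) = 0.1678/4 = 0.04195 mol → 0.940 L

5.33 g Cu; 0.940 L O₂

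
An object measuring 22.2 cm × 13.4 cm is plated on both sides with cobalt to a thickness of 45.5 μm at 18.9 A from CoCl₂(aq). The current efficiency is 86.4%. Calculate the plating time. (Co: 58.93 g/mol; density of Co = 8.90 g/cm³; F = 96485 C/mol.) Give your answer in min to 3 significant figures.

80.5 min

Plated area = 2 × 22.2 × 13.4 = 595.0 cm²
Volume = 595.0 × 45.5×10⁻⁴ cm = 2.707 cm³
m(Co) = 2.707 × 8.90 = 24.09 g
n(Co) = 24.09 / 58.93 = 0.4088 mol; n(e⁻) = 2 × 0.4088 = 0.8176 mol
Q = 0.8176 × 96485 / 0.864 = 91300 C
t = 91300 / 18.9 = 4831 s = 80.5 min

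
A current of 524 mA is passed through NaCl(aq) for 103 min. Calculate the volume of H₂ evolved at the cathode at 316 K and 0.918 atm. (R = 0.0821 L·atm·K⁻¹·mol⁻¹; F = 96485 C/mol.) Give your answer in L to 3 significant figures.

Q = 0.524 A × 6180 s = 3238 C
Moles of electrons = 3238 / 96485 = 0.03356 mol
2H⁺ + 2e⁻ → H₂, so n(H₂) = 0.03356 / 2 = 0.01678 mol
V = nRT/P = 0.01678 × 0.0821 × 316 / 0.918 = 0.4742 L

0.474 L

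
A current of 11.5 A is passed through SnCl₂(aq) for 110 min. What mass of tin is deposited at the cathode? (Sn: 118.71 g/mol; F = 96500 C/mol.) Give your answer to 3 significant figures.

46.7 g

Q = It = 11.5 × 6600 = 75900 C
n(e⁻) = Q/F = 75900/96500 = 0.7865 mol
Sn²⁺ + 2e⁻ → Sn, so n(Sn) = 0.7865 / 2 = 0.3933 mol
m = 0.3933 × 118.71 = 46.7 g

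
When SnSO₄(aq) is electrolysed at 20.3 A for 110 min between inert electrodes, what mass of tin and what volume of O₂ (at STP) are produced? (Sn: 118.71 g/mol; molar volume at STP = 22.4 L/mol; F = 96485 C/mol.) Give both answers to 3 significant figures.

Q = 20.3 × 6600 = 1.340×10^5 C; n(e⁻) = 1.340×10^5 / 96485 = 1.389 mol
Cathode: Sn²⁺ + 2e⁻ → Sn → n(Sn) = 1.389/2 = 0.6945 mol → 82.4 g
Anode: 2H₂O → O₂ + 4H⁺ + 4e⁻ → n(O₂) = 1.389/4 = 0.3473 mol → 7.78 L

82.4 g Sn; 7.78 L O₂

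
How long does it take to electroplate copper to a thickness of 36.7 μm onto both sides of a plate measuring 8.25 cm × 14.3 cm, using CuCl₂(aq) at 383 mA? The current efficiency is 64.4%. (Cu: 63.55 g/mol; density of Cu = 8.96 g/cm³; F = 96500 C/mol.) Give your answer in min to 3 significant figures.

Plated area = 2 × 8.25 × 14.3 = 236.0 cm²
Volume = 236.0 × 36.7×10⁻⁴ cm = 0.8661 cm³
m(Cu) = 0.8661 × 8.96 = 7.760 g
n(Cu) = 7.760 / 63.55 = 0.1221 mol; n(e⁻) = 2 × 0.1221 = 0.2442 mol
Q = 0.2442 × 96500 / 0.644 = 36590 C
t = 36590 / 0.383 = 95540 s = 1590 min

1590 min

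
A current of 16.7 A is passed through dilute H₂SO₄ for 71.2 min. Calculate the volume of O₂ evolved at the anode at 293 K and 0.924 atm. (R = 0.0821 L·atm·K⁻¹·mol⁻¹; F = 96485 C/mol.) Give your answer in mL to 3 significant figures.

Q = 16.7 A × 4272 s = 71340 C
n(e⁻) = 71340 / 96485 = 0.7394 mol
2H₂O → O₂ + 4H⁺ + 4e⁻, so n(O₂) = 0.7394 / 4 = 0.1849 mol
V = nRT/P = 0.1849 × 0.0821 × 293 / 0.924 = 4.814 L
= 4810 mL

4810 mL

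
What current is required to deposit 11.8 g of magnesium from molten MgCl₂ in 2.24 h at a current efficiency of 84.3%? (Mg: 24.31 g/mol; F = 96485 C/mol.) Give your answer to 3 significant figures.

13.8 A

n(Mg) = 11.8 / 24.31 = 0.4854 mol
Mg²⁺ + 2e⁻ → Mg, so n(e⁻) = 2 × 0.4854 = 0.9708 mol
Q = 0.9708 × 96485 / 0.843 = 1.111×10^5 C
I = Q / t = 1.111×10^5 / 8064 s = 13.8 A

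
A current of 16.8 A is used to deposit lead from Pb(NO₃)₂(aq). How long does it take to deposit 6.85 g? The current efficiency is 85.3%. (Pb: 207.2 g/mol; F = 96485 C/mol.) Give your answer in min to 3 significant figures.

7.42 min

n(Pb) = 6.85 / 207.2 = 0.03306 mol
Pb²⁺ + 2e⁻ → Pb, so n(e⁻) = 2 × 0.03306 = 0.06612 mol
Q = 0.06612 × 96485 / 0.853 = 7479 C
t = Q / I = 7479 / 16.8 = 445.2 s = 7.42 min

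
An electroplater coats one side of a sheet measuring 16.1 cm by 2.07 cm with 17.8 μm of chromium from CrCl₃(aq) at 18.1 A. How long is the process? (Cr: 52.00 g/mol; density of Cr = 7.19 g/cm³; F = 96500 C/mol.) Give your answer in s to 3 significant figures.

131 s

Plated area = 16.1 × 2.07 = 33.33 cm²
Volume = 33.33 × 17.8×10⁻⁴ cm = 0.05933 cm³
m(Cr) = 0.05933 × 7.19 = 0.4266 g
n(Cr) = 0.4266 / 52.00 = 0.008204 mol; n(e⁻) = 3 × 0.008204 = 0.02461 mol
Q = 0.02461 × 96500 = 2375 C
t = 2375 / 18.1 = 131.2 s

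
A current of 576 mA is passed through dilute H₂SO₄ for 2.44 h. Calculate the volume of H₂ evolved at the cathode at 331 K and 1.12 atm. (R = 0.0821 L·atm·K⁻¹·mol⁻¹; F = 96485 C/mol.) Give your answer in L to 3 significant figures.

0.636 L

Q = It = 0.576 × 8784 = 5060 C
n(e⁻) = Q/F = 5060/96485 = 0.05244 mol
2H⁺ + 2e⁻ → H₂, so n(H₂) = 0.05244 / 2 = 0.02622 mol
V = nRT/P = 0.02622 × 0.0821 × 331 / 1.12 = 0.6362 L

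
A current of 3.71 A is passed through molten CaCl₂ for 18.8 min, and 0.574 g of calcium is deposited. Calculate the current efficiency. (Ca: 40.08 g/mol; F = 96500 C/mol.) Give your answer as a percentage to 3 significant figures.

66.0%

Q = 3.71 × 1128 = 4185 C
n(e⁻) = 4185 / 96500 = 0.04337 mol
Ca²⁺ + 2e⁻ → Ca, so theoretical n(Ca) = 0.02169 mol → 0.8693 g
Efficiency = 0.574 / 0.8693 = 0.6603 = 66.0%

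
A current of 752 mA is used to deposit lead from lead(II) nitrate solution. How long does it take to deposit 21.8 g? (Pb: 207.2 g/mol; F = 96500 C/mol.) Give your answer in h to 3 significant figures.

7.50 h

n(Pb) = 21.8 / 207.2 = 0.1052 mol
Pb²⁺ + 2e⁻ → Pb, so n(e⁻) = 2 × 0.1052 = 0.2104 mol
Q = 0.2104 × 96500 = 20300 C
t = Q / I = 20300 / 0.752 = 26990 s = 7.50 h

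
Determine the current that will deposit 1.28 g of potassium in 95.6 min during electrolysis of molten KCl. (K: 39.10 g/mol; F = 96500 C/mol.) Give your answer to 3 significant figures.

n(K) = 1.28 / 39.10 = 0.03274 mol
K⁺ + e⁻ → K, so n(e⁻) = 0.03274 mol
Q = 0.03274 × 96500 = 3159 C
I = Q / t = 3159 / 5736 s = 0.551 A

0.551 A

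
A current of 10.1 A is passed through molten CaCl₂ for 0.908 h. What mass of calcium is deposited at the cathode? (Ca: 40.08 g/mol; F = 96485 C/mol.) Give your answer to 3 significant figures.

Q = It = 10.1 × 3268.8 = 33010 C
n(e⁻) = Q/F = 33010/96485 = 0.3421 mol
Ca²⁺ + 2e⁻ → Ca, so n(Ca) = 0.3421 / 2 = 0.1711 mol
m = 0.1711 × 40.08 = 6.86 g

6.86 g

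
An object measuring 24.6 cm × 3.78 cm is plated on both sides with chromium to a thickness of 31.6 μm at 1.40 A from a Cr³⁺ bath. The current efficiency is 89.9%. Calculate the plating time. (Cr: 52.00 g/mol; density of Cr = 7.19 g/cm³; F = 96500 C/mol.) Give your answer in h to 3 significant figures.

Plated area = 2 × 24.6 × 3.78 = 186.0 cm²
Volume = 186.0 × 31.6×10⁻⁴ cm = 0.5878 cm³
m(Cr) = 0.5878 × 7.19 = 4.226 g
n(Cr) = 4.226 / 52.00 = 0.08127 mol; n(e⁻) = 3 × 0.08127 = 0.2438 mol
Q = 0.2438 × 96500 / 0.899 = 26170 C
t = 26170 / 1.40 = 18690 s = 5.19 h

5.19 h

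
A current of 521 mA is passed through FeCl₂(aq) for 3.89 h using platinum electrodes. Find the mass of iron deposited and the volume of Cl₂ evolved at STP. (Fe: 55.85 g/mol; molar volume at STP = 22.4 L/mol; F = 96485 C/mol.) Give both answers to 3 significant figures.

Q = 0.521 × 14004 = 7296 C; n(e⁻) = 7296 / 96485 = 0.07562 mol
Cathode: Fe²⁺ + 2e⁻ → Fe → n(Fe) = 0.07562/2 = 0.03781 mol → 2.11 g
Anode: 2Cl⁻ → Cl₂ + 2e⁻ → n(Cl₂) = 0.07562/2 = 0.03781 mol → 0.847 L

2.11 g Fe; 0.847 L Cl₂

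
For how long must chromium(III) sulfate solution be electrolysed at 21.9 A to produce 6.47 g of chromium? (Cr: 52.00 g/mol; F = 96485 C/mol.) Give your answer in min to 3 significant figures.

27.4 min

n(Cr) = 6.47 / 52.00 = 0.1244 mol
Cr³⁺ + 3e⁻ → Cr, so n(e⁻) = 3 × 0.1244 = 0.3732 mol
Q = 0.3732 × 96485 = 36010 C
t = Q / I = 36010 / 21.9 = 1644 s = 27.4 min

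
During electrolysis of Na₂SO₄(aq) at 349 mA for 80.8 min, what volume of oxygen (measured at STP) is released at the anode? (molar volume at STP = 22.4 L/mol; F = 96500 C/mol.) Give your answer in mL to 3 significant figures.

98.2 mL

Q = 0.349 A × 4848 s = 1692 C
Moles of electrons = 1692 / 96500 = 0.01753 mol
2H₂O → O₂ + 4H⁺ + 4e⁻, so n(O₂) = 0.01753 / 4 = 0.004383 mol
V = 0.004383 × 22.4 = 0.09818 L
= 98.2 mL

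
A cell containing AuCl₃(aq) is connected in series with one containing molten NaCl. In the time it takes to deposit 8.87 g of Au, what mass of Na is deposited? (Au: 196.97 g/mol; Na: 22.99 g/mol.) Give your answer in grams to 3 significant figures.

3.11 g

n(Au) = 8.87 / 196.97 = 0.04503 mol
Au³⁺ + 3e⁻ → Au, so n(e⁻) = 3 × 0.04503 = 0.1351 mol
The cells are in series, so the same charge (and hence the same n(e⁻) = 0.1351 mol) passes through both.
Na⁺ + e⁻ → Na, so n(Na) = 0.1351 mol
m(Na) = 0.1351 × 22.99 = 3.11 g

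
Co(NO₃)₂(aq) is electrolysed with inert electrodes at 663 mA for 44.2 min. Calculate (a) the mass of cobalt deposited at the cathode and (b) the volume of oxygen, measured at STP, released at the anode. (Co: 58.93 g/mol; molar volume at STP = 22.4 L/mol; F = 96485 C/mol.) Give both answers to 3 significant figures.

Q = 0.663 × 2652 = 1758 C; n(e⁻) = 1758 / 96485 = 0.01822 mol
Cathode: Co²⁺ + 2e⁻ → Co → n(Co) = 0.01822/2 = 0.009110 mol → 0.537 g
Anode: 2H₂O → O₂ + 4H⁺ + 4e⁻ → n(O₂) = 0.01822/4 = 0.004555 mol → 0.102 L

0.537 g Co; 0.102 L O₂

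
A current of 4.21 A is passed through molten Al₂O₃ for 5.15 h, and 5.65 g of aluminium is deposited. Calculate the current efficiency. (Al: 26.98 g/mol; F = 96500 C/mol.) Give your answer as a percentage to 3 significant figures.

Q = 4.21 × 18540 = 78050 C
n(e⁻) = 78050 / 96500 = 0.8088 mol
Al³⁺ + 3e⁻ → Al, so theoretical n(Al) = 0.2696 mol → 7.274 g
Efficiency = 5.65 / 7.274 = 0.7767 = 77.7%

77.7%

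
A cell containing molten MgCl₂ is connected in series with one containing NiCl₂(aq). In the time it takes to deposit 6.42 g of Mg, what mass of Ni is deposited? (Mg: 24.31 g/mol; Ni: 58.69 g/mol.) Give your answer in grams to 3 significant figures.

n(Mg) = 6.42 / 24.31 = 0.2641 mol
Mg²⁺ + 2e⁻ → Mg, so n(e⁻) = 2 × 0.2641 = 0.5282 mol
The cells are in series, so the same charge (and hence the same n(e⁻) = 0.5282 mol) passes through both.
Ni²⁺ + 2e⁻ → Ni, so n(Ni) = 0.5282 / 2 = 0.2641 mol
m(Ni) = 0.2641 × 58.69 = 15.5 g

15.5 g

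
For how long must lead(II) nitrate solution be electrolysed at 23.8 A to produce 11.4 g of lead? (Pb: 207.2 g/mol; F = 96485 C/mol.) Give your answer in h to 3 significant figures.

n(Pb) = 11.4 / 207.2 = 0.05502 mol
Pb²⁺ + 2e⁻ → Pb, so n(e⁻) = 2 × 0.05502 = 0.1100 mol
Q = 0.1100 × 96485 = 10610 C
t = Q / I = 10610 / 23.8 = 445.8 s = 0.124 h

0.124 h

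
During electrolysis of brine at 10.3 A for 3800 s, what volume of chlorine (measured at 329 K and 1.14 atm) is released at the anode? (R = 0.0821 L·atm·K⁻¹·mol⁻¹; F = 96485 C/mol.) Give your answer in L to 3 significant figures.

4.81 L

Q = It = 10.3 × 3800 = 39140 C
Moles of electrons = 39140 / 96485 = 0.4057 mol
2Cl⁻ → Cl₂ + 2e⁻, so n(Cl₂) = 0.4057 / 2 = 0.2029 mol
V = nRT/P = 0.2029 × 0.0821 × 329 / 1.14 = 4.807 L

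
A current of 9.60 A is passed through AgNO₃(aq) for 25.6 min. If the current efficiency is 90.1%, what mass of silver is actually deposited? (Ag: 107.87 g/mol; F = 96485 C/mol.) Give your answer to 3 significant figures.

14.9 g

Q = 9.60 × 1536 = 14750 C
n(e⁻) = 14750 / 96485 = 0.1529 mol
Ag⁺ + e⁻ → Ag, so theoretical m(Ag) = 0.1529 × 107.87 = 16.49 g
Actual mass = 90.1% × 16.49 = 14.9 g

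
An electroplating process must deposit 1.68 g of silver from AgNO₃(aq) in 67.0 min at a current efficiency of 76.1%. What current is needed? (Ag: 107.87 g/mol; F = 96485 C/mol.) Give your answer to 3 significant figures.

n(Ag) = 1.68 / 107.87 = 0.01557 mol
Ag⁺ + e⁻ → Ag, so n(e⁻) = 0.01557 mol
Q = 0.01557 × 96485 / 0.761 = 1974 C
I = Q / t = 1974 / 4020 s = 0.491 A

0.491 A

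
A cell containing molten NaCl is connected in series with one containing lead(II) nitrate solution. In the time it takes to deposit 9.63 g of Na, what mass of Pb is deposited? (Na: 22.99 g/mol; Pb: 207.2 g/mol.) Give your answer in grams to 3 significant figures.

n(Na) = 9.63 / 22.99 = 0.4189 mol
Na⁺ + e⁻ → Na, so n(e⁻) = 0.4189 mol
Same current for the same time ⇒ same n(e⁻) = 0.4189 mol in both cells.
Pb²⁺ + 2e⁻ → Pb, so n(Pb) = 0.4189 / 2 = 0.2095 mol
m(Pb) = 0.2095 × 207.2 = 43.4 g

43.4 g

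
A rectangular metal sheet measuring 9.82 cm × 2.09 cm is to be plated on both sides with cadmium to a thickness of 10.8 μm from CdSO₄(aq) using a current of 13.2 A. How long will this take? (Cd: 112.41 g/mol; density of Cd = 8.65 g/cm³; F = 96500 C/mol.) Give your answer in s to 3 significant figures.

49.9 s

Plated area = 2 × 9.82 × 2.09 = 41.05 cm²
Volume = 41.05 × 10.8×10⁻⁴ cm = 0.04433 cm³
m(Cd) = 0.04433 × 8.65 = 0.3835 g
n(Cd) = 0.3835 / 112.41 = 0.003412 mol; n(e⁻) = 2 × 0.003412 = 0.006824 mol
Q = 0.006824 × 96500 = 658.5 C
t = 658.5 / 13.2 = 49.89 s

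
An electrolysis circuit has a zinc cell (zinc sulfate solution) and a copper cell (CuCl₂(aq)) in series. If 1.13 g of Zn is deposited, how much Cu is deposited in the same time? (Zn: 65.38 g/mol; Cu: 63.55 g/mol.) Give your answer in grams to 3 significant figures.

1.10 g

n(Zn) = 1.13 / 65.38 = 0.01728 mol
Zn²⁺ + 2e⁻ → Zn, so n(e⁻) = 2 × 0.01728 = 0.03456 mol
The cells are in series, so the same charge (and hence the same n(e⁻) = 0.03456 mol) passes through both.
Cu²⁺ + 2e⁻ → Cu, so n(Cu) = 0.03456 / 2 = 0.01728 mol
m(Cu) = 0.01728 × 63.55 = 1.10 g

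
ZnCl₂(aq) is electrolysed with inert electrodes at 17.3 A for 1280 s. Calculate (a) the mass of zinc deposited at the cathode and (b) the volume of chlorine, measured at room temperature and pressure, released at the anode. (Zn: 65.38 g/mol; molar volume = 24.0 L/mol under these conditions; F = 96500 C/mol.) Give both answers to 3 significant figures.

Q = 17.3 × 1280 = 22140 C; n(e⁻) = 22140 / 96500 = 0.2294 mol
Cathode: Zn²⁺ + 2e⁻ → Zn → n(Zn) = 0.2294/2 = 0.1147 mol → 7.50 g
Anode: 2Cl⁻ → Cl₂ + 2e⁻ → n(Cl₂) = 0.2294/2 = 0.1147 mol → 2.75 L

7.50 g Zn; 2.75 L Cl₂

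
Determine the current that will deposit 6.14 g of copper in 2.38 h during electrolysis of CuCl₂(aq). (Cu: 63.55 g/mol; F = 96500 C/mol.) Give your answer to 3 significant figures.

n(Cu) = 6.14 / 63.55 = 0.09662 mol
Cu²⁺ + 2e⁻ → Cu, so n(e⁻) = 2 × 0.09662 = 0.1932 mol
Q = 0.1932 × 96500 = 18640 C
I = Q / t = 18640 / 8568 s = 2.18 A

2.18 A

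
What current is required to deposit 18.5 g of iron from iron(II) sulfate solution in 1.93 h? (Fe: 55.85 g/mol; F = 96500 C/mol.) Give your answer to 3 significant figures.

n(Fe) = 18.5 / 55.85 = 0.3312 mol
Fe²⁺ + 2e⁻ → Fe, so n(e⁻) = 2 × 0.3312 = 0.6624 mol
Q = 0.6624 × 96500 = 63920 C
I = Q / t = 63920 / 6948 s = 9.20 A

9.20 A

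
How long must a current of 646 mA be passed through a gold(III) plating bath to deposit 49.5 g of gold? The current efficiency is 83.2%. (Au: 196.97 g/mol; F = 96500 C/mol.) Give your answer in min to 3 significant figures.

n(Au) = 49.5 / 196.97 = 0.2513 mol
Au³⁺ + 3e⁻ → Au, so n(e⁻) = 3 × 0.2513 = 0.7539 mol
Q = 0.7539 × 96500 / 0.832 = 87440 C
t = Q / I = 87440 / 0.646 = 1.354×10^5 s = 2260 min

2260 min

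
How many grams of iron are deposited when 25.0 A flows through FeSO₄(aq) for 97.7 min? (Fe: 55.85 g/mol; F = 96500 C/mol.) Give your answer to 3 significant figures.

42.4 g

Charge passed = 25.0 × 5862 = 1.466×10^5 C
n(e⁻) = 1.466×10^5 / 96500 = 1.519 mol
Fe²⁺ + 2e⁻ → Fe, so n(Fe) = 1.519 / 2 = 0.7595 mol
m = 0.7595 × 55.85 = 42.4 g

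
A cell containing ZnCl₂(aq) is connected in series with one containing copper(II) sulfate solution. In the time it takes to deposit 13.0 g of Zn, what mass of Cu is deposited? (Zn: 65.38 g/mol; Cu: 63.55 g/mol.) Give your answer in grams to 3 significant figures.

12.6 g

n(Zn) = 13.0 / 65.38 = 0.1988 mol
Zn²⁺ + 2e⁻ → Zn, so n(e⁻) = 2 × 0.1988 = 0.3976 mol
In series, the same 0.3976 mol of electrons flows through the second cell.
Cu²⁺ + 2e⁻ → Cu, so n(Cu) = 0.3976 / 2 = 0.1988 mol
m(Cu) = 0.1988 × 63.55 = 12.6 g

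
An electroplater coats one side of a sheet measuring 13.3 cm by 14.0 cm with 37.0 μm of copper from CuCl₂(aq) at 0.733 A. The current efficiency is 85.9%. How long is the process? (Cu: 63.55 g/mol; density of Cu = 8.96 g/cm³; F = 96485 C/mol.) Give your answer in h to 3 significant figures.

Plated area = 13.3 × 14.0 = 186.2 cm²
Volume = 186.2 × 37.0×10⁻⁴ cm = 0.6889 cm³
m(Cu) = 0.6889 × 8.96 = 6.173 g
n(Cu) = 6.173 / 63.55 = 0.09714 mol; n(e⁻) = 2 × 0.09714 = 0.1943 mol
Q = 0.1943 × 96485 / 0.859 = 21820 C
t = 21820 / 0.733 = 29770 s = 8.27 h

8.27 h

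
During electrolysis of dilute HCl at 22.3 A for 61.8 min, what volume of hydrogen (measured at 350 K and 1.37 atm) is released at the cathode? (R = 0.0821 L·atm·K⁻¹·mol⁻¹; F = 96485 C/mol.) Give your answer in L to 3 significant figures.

8.99 L

Q = 22.3 A × 3708 s = 82690 C
n(e⁻) = Q/F = 82690/96485 = 0.8570 mol
2H⁺ + 2e⁻ → H₂, so n(H₂) = 0.8570 / 2 = 0.4285 mol
V = nRT/P = 0.4285 × 0.0821 × 350 / 1.37 = 8.988 L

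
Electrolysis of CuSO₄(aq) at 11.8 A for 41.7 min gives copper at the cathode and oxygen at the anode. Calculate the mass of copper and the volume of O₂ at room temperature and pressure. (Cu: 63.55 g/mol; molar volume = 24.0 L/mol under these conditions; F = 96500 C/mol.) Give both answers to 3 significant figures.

Q = 11.8 × 2502 = 29520 C; n(e⁻) = 29520 / 96500 = 0.3059 mol
Cathode: Cu²⁺ + 2e⁻ → Cu → n(Cu) = 0.3059/2 = 0.1530 mol → 9.72 g
Anode: 2H₂O → O₂ + 4H⁺ + 4e⁻ → n(O₂) = 0.3059/4 = 0.07648 mol → 1.84 L

9.72 g Cu; 1.84 L O₂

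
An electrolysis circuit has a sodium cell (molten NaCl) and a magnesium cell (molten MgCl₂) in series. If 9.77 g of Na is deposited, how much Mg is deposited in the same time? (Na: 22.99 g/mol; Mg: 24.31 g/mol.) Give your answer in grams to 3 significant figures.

5.17 g

n(Na) = 9.77 / 22.99 = 0.4250 mol
Na⁺ + e⁻ → Na, so n(e⁻) = 0.4250 mol
Since the cells are in series, n(e⁻) in the Mg cell is also 0.4250 mol.
Mg²⁺ + 2e⁻ → Mg, so n(Mg) = 0.4250 / 2 = 0.2125 mol
m(Mg) = 0.2125 × 24.31 = 5.17 g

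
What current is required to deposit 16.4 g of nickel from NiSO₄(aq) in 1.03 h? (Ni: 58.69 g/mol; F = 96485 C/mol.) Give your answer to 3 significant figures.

14.5 A

n(Ni) = 16.4 / 58.69 = 0.2794 mol
Ni²⁺ + 2e⁻ → Ni, so n(e⁻) = 2 × 0.2794 = 0.5588 mol
Q = 0.5588 × 96485 = 53920 C
I = Q / t = 53920 / 3708 s = 14.5 A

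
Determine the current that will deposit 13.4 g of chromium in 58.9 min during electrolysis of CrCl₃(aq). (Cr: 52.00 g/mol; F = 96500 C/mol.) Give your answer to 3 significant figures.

21.1 A

n(Cr) = 13.4 / 52.00 = 0.2577 mol
Cr³⁺ + 3e⁻ → Cr, so n(e⁻) = 3 × 0.2577 = 0.7731 mol
Q = 0.7731 × 96500 = 74600 C
I = Q / t = 74600 / 3534 s = 21.1 A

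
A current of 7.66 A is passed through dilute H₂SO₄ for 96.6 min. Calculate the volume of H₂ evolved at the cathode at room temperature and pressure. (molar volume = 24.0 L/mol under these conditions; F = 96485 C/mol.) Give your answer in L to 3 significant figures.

Q = 7.66 A × 5796 s = 44400 C
n(e⁻) = 44400 / 96485 = 0.4602 mol
2H⁺ + 2e⁻ → H₂, so n(H₂) = 0.4602 / 2 = 0.2301 mol
V = 0.2301 × 24.0 = 5.522 L

5.52 L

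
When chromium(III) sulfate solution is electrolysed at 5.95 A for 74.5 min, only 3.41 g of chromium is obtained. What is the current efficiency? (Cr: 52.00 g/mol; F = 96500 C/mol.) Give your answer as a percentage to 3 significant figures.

71.4%

Q = 5.95 × 4470 = 26600 C
n(e⁻) = 26600 / 96500 = 0.2756 mol
Cr³⁺ + 3e⁻ → Cr, so theoretical n(Cr) = 0.09187 mol → 4.777 g
Efficiency = 3.41 / 4.777 = 0.7138 = 71.4%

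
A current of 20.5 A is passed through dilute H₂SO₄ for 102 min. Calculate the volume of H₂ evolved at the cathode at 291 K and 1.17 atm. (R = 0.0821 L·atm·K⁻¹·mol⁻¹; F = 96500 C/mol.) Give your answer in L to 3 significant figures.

13.3 L

Q = 20.5 A × 6120 s = 1.255×10^5 C
Moles of electrons = 1.255×10^5 / 96500 = 1.301 mol
2H⁺ + 2e⁻ → H₂, so n(H₂) = 1.301 / 2 = 0.6505 mol
V = nRT/P = 0.6505 × 0.0821 × 291 / 1.17 = 13.28 L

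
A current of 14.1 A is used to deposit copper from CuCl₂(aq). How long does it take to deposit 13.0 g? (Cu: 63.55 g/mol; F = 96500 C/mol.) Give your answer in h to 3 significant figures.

0.778 h

n(Cu) = 13.0 / 63.55 = 0.2046 mol
Cu²⁺ + 2e⁻ → Cu, so n(e⁻) = 2 × 0.2046 = 0.4092 mol
Q = 0.4092 × 96500 = 39490 C
t = Q / I = 39490 / 14.1 = 2801 s = 0.778 h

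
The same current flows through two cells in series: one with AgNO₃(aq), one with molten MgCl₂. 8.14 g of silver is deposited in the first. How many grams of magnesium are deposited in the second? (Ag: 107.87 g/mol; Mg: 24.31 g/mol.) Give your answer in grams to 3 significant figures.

0.917 g

n(Ag) = 8.14 / 107.87 = 0.07546 mol
Ag⁺ + e⁻ → Ag, so n(e⁻) = 0.07546 mol
In series, the same 0.07546 mol of electrons flows through the second cell.
Mg²⁺ + 2e⁻ → Mg, so n(Mg) = 0.07546 / 2 = 0.03773 mol
m(Mg) = 0.03773 × 24.31 = 0.917 g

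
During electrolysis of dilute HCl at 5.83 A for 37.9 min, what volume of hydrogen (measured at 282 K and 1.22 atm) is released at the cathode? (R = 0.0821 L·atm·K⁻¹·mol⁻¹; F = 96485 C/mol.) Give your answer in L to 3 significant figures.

Q = It = 5.83 × 2274 = 13260 C
Moles of electrons = 13260 / 96485 = 0.1374 mol
2H⁺ + 2e⁻ → H₂, so n(H₂) = 0.1374 / 2 = 0.06870 mol
V = nRT/P = 0.06870 × 0.0821 × 282 / 1.22 = 1.304 L

1.30 L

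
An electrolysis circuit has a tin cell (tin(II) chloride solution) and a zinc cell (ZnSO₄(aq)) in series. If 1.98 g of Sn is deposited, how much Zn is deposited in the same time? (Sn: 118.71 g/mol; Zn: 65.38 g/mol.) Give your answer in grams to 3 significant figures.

1.09 g

n(Sn) = 1.98 / 118.71 = 0.01668 mol
Sn²⁺ + 2e⁻ → Sn, so n(e⁻) = 2 × 0.01668 = 0.03336 mol
Since the cells are in series, n(e⁻) in the Zn cell is also 0.03336 mol.
Zn²⁺ + 2e⁻ → Zn, so n(Zn) = 0.03336 / 2 = 0.01668 mol
m(Zn) = 0.01668 × 65.38 = 1.09 g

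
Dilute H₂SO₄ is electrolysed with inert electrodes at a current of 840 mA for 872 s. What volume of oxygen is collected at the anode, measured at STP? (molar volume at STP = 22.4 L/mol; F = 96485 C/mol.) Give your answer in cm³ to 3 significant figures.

42.5 cm³

Q = It = 0.840 × 872 = 732.5 C
n(e⁻) = Q/F = 732.5/96485 = 0.007592 mol
2H₂O → O₂ + 4H⁺ + 4e⁻, so n(O₂) = 0.007592 / 4 = 0.001898 mol
V = 0.001898 × 22.4 = 0.04252 L
= 42.5 cm³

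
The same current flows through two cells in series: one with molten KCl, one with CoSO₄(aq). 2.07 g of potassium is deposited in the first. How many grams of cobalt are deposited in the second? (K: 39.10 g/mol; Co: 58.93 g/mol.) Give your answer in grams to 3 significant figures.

1.56 g

n(K) = 2.07 / 39.10 = 0.05294 mol
K⁺ + e⁻ → K, so n(e⁻) = 0.05294 mol
In series, the same 0.05294 mol of electrons flows through the second cell.
Co²⁺ + 2e⁻ → Co, so n(Co) = 0.05294 / 2 = 0.02647 mol
m(Co) = 0.02647 × 58.93 = 1.56 g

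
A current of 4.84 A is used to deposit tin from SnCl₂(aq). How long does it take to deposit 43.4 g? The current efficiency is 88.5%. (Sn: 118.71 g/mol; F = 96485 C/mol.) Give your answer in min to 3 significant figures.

n(Sn) = 43.4 / 118.71 = 0.3656 mol
Sn²⁺ + 2e⁻ → Sn, so n(e⁻) = 2 × 0.3656 = 0.7312 mol
Q = 0.7312 × 96485 / 0.885 = 79720 C
t = Q / I = 79720 / 4.84 = 16470 s = 275 min

275 min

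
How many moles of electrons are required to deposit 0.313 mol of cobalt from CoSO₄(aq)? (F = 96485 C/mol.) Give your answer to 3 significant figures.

Co²⁺ + 2e⁻ → Co, so n(e⁻) = 2 × 0.313 = 0.6260 mol

0.626 mol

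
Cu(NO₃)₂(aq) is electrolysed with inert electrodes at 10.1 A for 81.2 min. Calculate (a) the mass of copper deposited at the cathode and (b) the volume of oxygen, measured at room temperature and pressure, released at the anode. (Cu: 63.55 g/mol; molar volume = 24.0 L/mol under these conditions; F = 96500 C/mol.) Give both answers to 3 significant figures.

16.2 g Cu; 3.06 L O₂

Q = 10.1 × 4872 = 49210 C; n(e⁻) = 49210 / 96500 = 0.5099 mol
Cathode: Cu²⁺ + 2e⁻ → Cu → n(Cu) = 0.5099/2 = 0.2550 mol → 16.2 g
Anode: 2H₂O → O₂ + 4H⁺ + 4e⁻ → n(O₂) = 0.5099/4 = 0.1275 mol → 3.06 L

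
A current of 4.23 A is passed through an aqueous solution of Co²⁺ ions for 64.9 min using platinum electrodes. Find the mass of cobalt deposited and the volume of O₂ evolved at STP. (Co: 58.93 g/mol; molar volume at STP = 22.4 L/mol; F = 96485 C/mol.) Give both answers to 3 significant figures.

5.03 g Co; 0.956 L O₂

Q = 4.23 × 3894 = 16470 C; n(e⁻) = 16470 / 96485 = 0.1707 mol
Cathode: Co²⁺ + 2e⁻ → Co → n(Co) = 0.1707/2 = 0.08535 mol → 5.03 g
Anode: 2H₂O → O₂ + 4H⁺ + 4e⁻ → n(O₂) = 0.1707/4 = 0.04268 mol → 0.956 L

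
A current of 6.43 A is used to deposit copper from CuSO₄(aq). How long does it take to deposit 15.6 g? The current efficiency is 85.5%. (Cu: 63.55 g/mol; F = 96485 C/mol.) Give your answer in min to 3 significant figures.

n(Cu) = 15.6 / 63.55 = 0.2455 mol
Cu²⁺ + 2e⁻ → Cu, so n(e⁻) = 2 × 0.2455 = 0.4910 mol
Q = 0.4910 × 96485 / 0.855 = 55410 C
t = Q / I = 55410 / 6.43 = 8617 s = 144 min

144 min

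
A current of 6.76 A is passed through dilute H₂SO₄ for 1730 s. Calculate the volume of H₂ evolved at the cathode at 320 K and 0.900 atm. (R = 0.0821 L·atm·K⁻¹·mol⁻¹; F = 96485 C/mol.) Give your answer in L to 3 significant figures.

1.77 L

Q = It = 6.76 × 1730 = 11690 C
n(e⁻) = 11690 / 96485 = 0.1212 mol
2H⁺ + 2e⁻ → H₂, so n(H₂) = 0.1212 / 2 = 0.06060 mol
V = nRT/P = 0.06060 × 0.0821 × 320 / 0.900 = 1.769 L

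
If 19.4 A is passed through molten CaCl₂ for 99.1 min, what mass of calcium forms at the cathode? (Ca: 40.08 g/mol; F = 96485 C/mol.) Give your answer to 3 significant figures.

24.0 g

Charge passed = 19.4 × 5946 = 1.154×10^5 C
Moles of electrons = 1.154×10^5 / 96485 = 1.196 mol
Ca²⁺ + 2e⁻ → Ca, so n(Ca) = 1.196 / 2 = 0.5980 mol
m = 0.5980 × 40.08 = 24.0 g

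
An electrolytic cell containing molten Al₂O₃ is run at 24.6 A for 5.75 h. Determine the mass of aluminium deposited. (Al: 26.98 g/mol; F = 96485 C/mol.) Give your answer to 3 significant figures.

47.5 g

Charge passed = 24.6 × 20700 = 5.092×10^5 C
n(e⁻) = Q/F = 5.092×10^5/96485 = 5.278 mol
Al³⁺ + 3e⁻ → Al, so n(Al) = 5.278 / 3 = 1.759 mol
m = 1.759 × 26.98 = 47.5 g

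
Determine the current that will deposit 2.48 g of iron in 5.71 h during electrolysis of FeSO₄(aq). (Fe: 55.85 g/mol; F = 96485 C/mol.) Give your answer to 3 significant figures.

0.417 A

n(Fe) = 2.48 / 55.85 = 0.04440 mol
Fe²⁺ + 2e⁻ → Fe, so n(e⁻) = 2 × 0.04440 = 0.08880 mol
Q = 0.08880 × 96485 = 8568 C
I = Q / t = 8568 / 20556 s = 0.417 A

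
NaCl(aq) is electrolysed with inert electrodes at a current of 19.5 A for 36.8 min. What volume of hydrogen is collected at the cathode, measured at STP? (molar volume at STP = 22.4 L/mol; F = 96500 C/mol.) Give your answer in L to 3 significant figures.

5.00 L

Q = 19.5 A × 2208 s = 43060 C
n(e⁻) = 43060 / 96500 = 0.4462 mol
2H⁺ + 2e⁻ → H₂, so n(H₂) = 0.4462 / 2 = 0.2231 mol
V = 0.2231 × 22.4 = 4.997 L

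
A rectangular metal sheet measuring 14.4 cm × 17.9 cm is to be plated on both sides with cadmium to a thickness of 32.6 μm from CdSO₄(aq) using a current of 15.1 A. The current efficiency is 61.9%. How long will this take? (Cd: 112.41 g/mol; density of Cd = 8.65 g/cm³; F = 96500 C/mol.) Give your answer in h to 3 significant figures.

0.742 h

Plated area = 2 × 14.4 × 17.9 = 515.5 cm²
Volume = 515.5 × 32.6×10⁻⁴ cm = 1.681 cm³
m(Cd) = 1.681 × 8.65 = 14.54 g
n(Cd) = 14.54 / 112.41 = 0.1293 mol; n(e⁻) = 2 × 0.1293 = 0.2586 mol
Q = 0.2586 × 96500 / 0.619 = 40310 C
t = 40310 / 15.1 = 2670 s = 0.742 h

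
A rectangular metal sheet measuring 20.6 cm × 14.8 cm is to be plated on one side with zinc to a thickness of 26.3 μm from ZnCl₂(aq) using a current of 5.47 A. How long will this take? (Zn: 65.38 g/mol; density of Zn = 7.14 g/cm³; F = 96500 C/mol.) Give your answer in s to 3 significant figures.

3090 s

Plated area = 20.6 × 14.8 = 304.9 cm²
Volume = 304.9 × 26.3×10⁻⁴ cm = 0.8019 cm³
m(Zn) = 0.8019 × 7.14 = 5.726 g
n(Zn) = 5.726 / 65.38 = 0.08758 mol; n(e⁻) = 2 × 0.08758 = 0.1752 mol
Q = 0.1752 × 96500 = 16910 C
t = 16910 / 5.47 = 3091 s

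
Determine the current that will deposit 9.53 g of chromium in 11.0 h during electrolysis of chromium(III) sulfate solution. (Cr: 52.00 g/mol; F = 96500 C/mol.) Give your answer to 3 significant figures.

1.34 A

n(Cr) = 9.53 / 52.00 = 0.1833 mol
Cr³⁺ + 3e⁻ → Cr, so n(e⁻) = 3 × 0.1833 = 0.5499 mol
Q = 0.5499 × 96500 = 53070 C
I = Q / t = 53070 / 39600 s = 1.34 A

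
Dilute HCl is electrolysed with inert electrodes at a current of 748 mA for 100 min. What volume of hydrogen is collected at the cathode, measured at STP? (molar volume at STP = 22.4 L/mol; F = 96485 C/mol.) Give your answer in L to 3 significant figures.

0.521 L

Q = 0.748 A × 6000 s = 4488 C
n(e⁻) = 4488 / 96485 = 0.04652 mol
2H⁺ + 2e⁻ → H₂, so n(H₂) = 0.04652 / 2 = 0.02326 mol
V = 0.02326 × 22.4 = 0.5210 L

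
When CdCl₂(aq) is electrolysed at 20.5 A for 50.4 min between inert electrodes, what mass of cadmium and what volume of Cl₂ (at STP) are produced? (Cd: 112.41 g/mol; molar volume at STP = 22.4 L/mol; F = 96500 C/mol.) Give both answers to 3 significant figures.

Q = 20.5 × 3024 = 61990 C; n(e⁻) = 61990 / 96500 = 0.6424 mol
Cathode: Cd²⁺ + 2e⁻ → Cd → n(Cd) = 0.6424/2 = 0.3212 mol → 36.1 g
Anode: 2Cl⁻ → Cl₂ + 2e⁻ → n(Cl₂) = 0.6424/2 = 0.3212 mol → 7.19 L

36.1 g Cd; 7.19 L Cl₂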